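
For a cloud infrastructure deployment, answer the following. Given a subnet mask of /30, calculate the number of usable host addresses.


Given: subnet mask /30
Host bits = 32 - 30 = 2
Total addresses = 2^2 = 4
Usable hosts = 4 - 2 (network + broadcast) = 2

2


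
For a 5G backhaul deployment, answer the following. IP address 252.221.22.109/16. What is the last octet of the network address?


Given: IP = 252.221.22.109, prefix = /16
Subnet mask = 255.255.0.0
Last octet of IP: 109
Last octet of mask: 0
Network last octet = 109 AND 0 = 0

0


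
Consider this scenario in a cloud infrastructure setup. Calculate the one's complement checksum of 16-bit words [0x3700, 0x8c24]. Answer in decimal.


Given words: [0x3700, 0x8c24]
Step 1: Sum all words
Raw sum = 14080 + 35876 = 49956
One's complement = ~49956 & 0xFFFF = 15579

15579


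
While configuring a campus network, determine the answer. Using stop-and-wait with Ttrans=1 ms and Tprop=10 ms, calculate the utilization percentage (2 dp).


Given: Ttrans = 1 ms, Tprop = 10 ms
RTT = 2 * Tprop = 2 * 10 = 20 ms
U = Ttrans / (Ttrans + RTT)
U = 1 / (1 + 20)
U = 1 / 21 = 0.047619
U% = 4.76%

4.76


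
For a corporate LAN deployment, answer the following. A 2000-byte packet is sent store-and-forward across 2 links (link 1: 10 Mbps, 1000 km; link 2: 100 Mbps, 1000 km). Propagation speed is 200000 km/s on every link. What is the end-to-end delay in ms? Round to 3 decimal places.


Packet = 2000 bytes = 16000 bits. Store-and-forward: sum (t_trans + t_prop) per link.
Link 1: t_trans = 16000/(10*10^6) s = 1.6000 ms; t_prop = 1000/200000 s = 5.0000 ms; subtotal = 6.6000 ms
Link 2: t_trans = 16000/(100*10^6) s = 0.1600 ms; t_prop = 1000/200000 s = 5.0000 ms; subtotal = 5.1600 ms
End-to-end = 6.6000 + 5.1600 = 11.7600 ms -> 11.760 ms (3 dp)

11.760


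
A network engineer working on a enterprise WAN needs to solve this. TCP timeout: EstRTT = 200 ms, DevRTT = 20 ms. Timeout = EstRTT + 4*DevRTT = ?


Given: EstRTT = 200 ms, DevRTT = 20 ms
Timeout = EstRTT + 4 * DevRTT
4 * DevRTT = 4 * 20 = 80
Timeout = 200 + 80 = 280 ms

280


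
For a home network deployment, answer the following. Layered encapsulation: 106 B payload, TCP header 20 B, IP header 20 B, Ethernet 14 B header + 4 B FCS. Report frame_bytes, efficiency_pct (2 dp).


TCP segment = 106 + 20 = 126 B
IP packet = 126 + 20 = 146 B
Ethernet frame = 146 + 14 + 4 = 164 B
Efficiency = app / frame = 106 / 164 = 0.646341 = 64.6341% -> 64.63% (2 dp)

164, 64.63


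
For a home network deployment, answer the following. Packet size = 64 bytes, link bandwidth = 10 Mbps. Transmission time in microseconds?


Given: packet = 64 bytes, bandwidth = 10 Mbps
Packet in bits = 64 * 8 = 512 bits
Bandwidth = 10 * 10^6 = 10000000 bps
Time = 512 / 10000000 seconds
Time in us = 512 * 10^6 / 10000000 = 51.2

51.2


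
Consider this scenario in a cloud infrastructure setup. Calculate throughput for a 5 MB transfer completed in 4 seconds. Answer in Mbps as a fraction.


Given: file = 5 MB, time = 4 s
File in Mb = 5 * 8 = 40 Mb
Throughput = 40 / 4 Mbps
Throughput = 10 Mbps

10


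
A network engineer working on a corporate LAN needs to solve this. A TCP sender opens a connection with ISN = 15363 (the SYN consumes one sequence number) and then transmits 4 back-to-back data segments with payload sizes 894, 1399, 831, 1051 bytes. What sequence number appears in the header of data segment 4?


The SYN occupies sequence number ISN = 15363, so the first data byte is ISN + 1 = 15364.
SEQ of data segment i = (ISN + 1) + sum of payload sizes of segments 1..i-1.
Segment 1: SEQ = 15364, payload = 894 bytes
Segment 2: SEQ = 16258, payload = 1399 bytes
Segment 3: SEQ = 17657, payload = 831 bytes
Segment 4: SEQ = 18488, payload = 1051 bytes
SEQ of segment 4 = 15364 + 894 + 1399 + 831 = 18488

18488


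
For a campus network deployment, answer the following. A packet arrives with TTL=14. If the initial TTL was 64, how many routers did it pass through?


Given: initial TTL = 64, received TTL = 14
Hops = initial TTL - received TTL
Hops = 64 - 14 = 50

50


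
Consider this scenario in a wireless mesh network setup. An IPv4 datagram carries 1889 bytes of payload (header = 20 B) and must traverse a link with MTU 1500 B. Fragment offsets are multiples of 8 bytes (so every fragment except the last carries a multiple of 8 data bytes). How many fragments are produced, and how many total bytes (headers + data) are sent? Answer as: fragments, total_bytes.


Max data per non-final fragment = floor((MTU - header)/8)*8 = floor((1500 - 20)/8)*8 = floor(1480/8)*8 = 1480 B
Final fragment needs no 8-byte alignment: it can carry up to MTU - header = 1480 B
Non-final fragments needed = ceil((payload - 1480) / 1480) = ceil(409/1480) = ceil(0.2764) = 1
Number of fragments = 1 + 1 = 2
Fragment sizes (data): 1 * 1480 B + 409 B (last, 409 <= 1480 OK)
Total bytes sent = payload + n_frags * header = 1889 + 2*20 = 1889 + 40 = 1929 B

2, 1929


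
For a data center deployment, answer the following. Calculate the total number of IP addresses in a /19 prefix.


Given: CIDR prefix /19
Host bits = 32 - 19 = 13
Total addresses = 2^13 = 8192

8192


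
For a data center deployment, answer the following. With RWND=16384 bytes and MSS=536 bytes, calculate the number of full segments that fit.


Given: RWND = 16384 bytes, MSS = 536 bytes
Full segments = floor(RWND / MSS)
Full segments = floor(16384 / 536)
Full segments = floor(30.5672) = 30

30


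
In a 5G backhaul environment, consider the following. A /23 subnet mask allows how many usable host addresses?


Given: subnet mask /23
Host bits = 32 - 23 = 9
Total addresses = 2^9 = 512
Usable hosts = 512 - 2 (network + broadcast) = 510

510


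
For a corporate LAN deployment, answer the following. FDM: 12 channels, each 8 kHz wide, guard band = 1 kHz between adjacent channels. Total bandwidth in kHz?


Given: 12 channels, 8 kHz each, guard = 1 kHz
Channel bandwidth = 12 * 8 = 96 kHz
Guard bands = 11 gaps * 1 kHz = 11 kHz
Total = 96 + 11 = 107 kHz

107


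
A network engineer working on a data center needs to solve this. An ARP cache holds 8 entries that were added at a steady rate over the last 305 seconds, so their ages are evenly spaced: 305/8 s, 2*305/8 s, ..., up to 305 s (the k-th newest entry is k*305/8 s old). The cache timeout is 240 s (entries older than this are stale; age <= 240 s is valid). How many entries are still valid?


Ages are k * 305/8 s for k = 1..8 (spacing = 38.1250 s).
Entry k is valid iff k * 305/8 <= 240 iff k <= 8 * 240 / 305 = 6.2951
n_valid = floor(6.2951) = 6
(n_stale = 8 - 6 = 2)

6


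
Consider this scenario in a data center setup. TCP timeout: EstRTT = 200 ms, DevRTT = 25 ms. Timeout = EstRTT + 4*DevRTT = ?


Given: EstRTT = 200 ms, DevRTT = 25 ms
Timeout = EstRTT + 4 * DevRTT
4 * DevRTT = 4 * 25 = 100
Timeout = 200 + 100 = 300 ms

300


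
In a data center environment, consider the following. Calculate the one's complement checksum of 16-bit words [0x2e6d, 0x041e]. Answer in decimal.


Given words: [0x2e6d, 0x041e]
Step 1: Sum all words
Raw sum = 11885 + 1054 = 12939
One's complement = ~12939 & 0xFFFF = 52596

52596


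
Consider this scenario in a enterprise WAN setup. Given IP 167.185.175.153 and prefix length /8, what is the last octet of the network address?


Given: IP = 167.185.175.153, prefix = /8
Subnet mask = 255.0.0.0
Last octet of IP: 153
Last octet of mask: 0
Network last octet = 153 AND 0 = 0

0


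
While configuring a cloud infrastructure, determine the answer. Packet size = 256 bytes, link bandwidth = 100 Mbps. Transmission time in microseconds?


Given: packet = 256 bytes, bandwidth = 100 Mbps
Packet in bits = 256 * 8 = 2048 bits
Bandwidth = 100 * 10^6 = 100000000 bps
Time = 2048 / 100000000 seconds
Time in us = 2048 * 10^6 / 100000000 = 20.48

20.48


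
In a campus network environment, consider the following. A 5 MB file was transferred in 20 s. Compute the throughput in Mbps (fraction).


Given: file = 5 MB, time = 20 s
File in Mb = 5 * 8 = 40 Mb
Throughput = 40 / 20 Mbps
Throughput = 2 Mbps

2


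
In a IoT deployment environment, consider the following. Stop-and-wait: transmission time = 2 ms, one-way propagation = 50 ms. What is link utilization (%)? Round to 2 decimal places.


Given: Ttrans = 2 ms, Tprop = 50 ms
RTT = 2 * Tprop = 2 * 50 = 100 ms
U = Ttrans / (Ttrans + RTT)
U = 2 / (2 + 100)
U = 2 / 102 = 0.019608
U% = 1.96%

1.96


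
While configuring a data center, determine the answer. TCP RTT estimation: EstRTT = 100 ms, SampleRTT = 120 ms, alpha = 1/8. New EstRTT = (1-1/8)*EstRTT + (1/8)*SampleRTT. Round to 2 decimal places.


Given: EstRTT = 100 ms, SampleRTT = 120 ms, alpha = 1/8
New EstRTT = (1 - alpha) * EstRTT + alpha * SampleRTT
(7/8) * 100 = 87.5
(1/8) * 120 = 15
New EstRTT = 87.5 + 15 = 102.5 ms -> 102.50 ms (2 dp)

102.50


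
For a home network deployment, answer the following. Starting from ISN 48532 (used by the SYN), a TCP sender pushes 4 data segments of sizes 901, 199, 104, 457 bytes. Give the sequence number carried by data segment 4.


The SYN occupies sequence number ISN = 48532, so the first data byte is ISN + 1 = 48533.
SEQ of data segment i = (ISN + 1) + sum of payload sizes of segments 1..i-1.
Segment 1: SEQ = 48533, payload = 901 bytes
Segment 2: SEQ = 49434, payload = 199 bytes
Segment 3: SEQ = 49633, payload = 104 bytes
Segment 4: SEQ = 49737, payload = 457 bytes
SEQ of segment 4 = 48533 + 901 + 199 + 104 = 49737

49737


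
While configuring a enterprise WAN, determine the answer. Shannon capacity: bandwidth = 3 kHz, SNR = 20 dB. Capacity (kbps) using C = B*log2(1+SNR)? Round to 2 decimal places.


Given: B = 3 kHz, SNR = 20 dB
SNR linear = 10^(20/10) = 100
1 + SNR = 101
log2(101) = 6.6582114828
C = 3 * 1000 * 6.6582114828 = 19974.6344 bps
C = 19.974634 kbps -> 19.97 kbps (2 dp)

19.97


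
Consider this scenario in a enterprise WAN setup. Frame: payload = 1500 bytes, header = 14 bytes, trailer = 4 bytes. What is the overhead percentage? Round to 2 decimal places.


Given: payload = 1500 B, header = 14 B, trailer = 4 B
Overhead bytes = header + trailer = 14 + 4 = 18
Total frame = payload + overhead = 1500 + 18 = 1518
Overhead % = 18 / 1518 * 100 = 1.1858% -> 1.19% (2 dp)

1.19


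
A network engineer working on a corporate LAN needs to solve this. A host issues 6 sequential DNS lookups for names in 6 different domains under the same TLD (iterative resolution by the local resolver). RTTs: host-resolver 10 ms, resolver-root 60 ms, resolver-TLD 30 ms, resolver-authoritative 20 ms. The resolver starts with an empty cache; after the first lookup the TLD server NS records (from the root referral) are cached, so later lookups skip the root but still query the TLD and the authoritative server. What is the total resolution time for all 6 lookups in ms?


Lookup 1 (cold cache): local + root + TLD + auth = 10 + 60 + 30 + 20 = 120 ms
Lookups 2..6 (TLD NS cached -> skip root; new domain -> still ask TLD and auth): local + TLD + auth = 10 + 30 + 20 = 60 ms each
Remaining 5 lookups: 5 * 60 = 300 ms
Total = 120 + 300 = 420 ms

420


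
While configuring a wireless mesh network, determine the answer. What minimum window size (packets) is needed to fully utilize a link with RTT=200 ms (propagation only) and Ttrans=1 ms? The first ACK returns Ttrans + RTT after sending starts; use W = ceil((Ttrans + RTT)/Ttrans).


Given: Ttrans = 1 ms, RTT = 200 ms (= 2 * Tprop, Tprop = 100 ms)
Time until first ACK returns = Ttrans + RTT = 1 + 200 = 201 ms
Need W * Ttrans >= Ttrans + RTT  ->  W >= (Ttrans + RTT) / Ttrans
(Ttrans + RTT) / Ttrans = 201 / 1 = 201
W_min = ceil(201) = 201

201


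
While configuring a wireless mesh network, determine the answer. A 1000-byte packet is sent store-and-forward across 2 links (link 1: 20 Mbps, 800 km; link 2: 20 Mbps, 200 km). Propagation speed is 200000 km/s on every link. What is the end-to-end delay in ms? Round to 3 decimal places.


Packet = 1000 bytes = 8000 bits. Store-and-forward: sum (t_trans + t_prop) per link.
Link 1: t_trans = 8000/(20*10^6) s = 0.4000 ms; t_prop = 800/200000 s = 4.0000 ms; subtotal = 4.4000 ms
Link 2: t_trans = 8000/(20*10^6) s = 0.4000 ms; t_prop = 200/200000 s = 1.0000 ms; subtotal = 1.4000 ms
End-to-end = 4.4000 + 1.4000 = 5.8000 ms -> 5.800 ms (3 dp)

5.800


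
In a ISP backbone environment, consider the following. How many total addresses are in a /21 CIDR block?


Given: CIDR prefix /21
Host bits = 32 - 21 = 11
Total addresses = 2^11 = 2048

2048


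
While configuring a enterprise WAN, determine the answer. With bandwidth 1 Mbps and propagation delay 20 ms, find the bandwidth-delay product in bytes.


Given: bandwidth = 1 Mbps, delay = 20 ms
BDP in bits = 1 * 10^6 * 20 / 1000
BDP in bits = 20000
BDP in bytes = 20000 / 8 = 2500

2500


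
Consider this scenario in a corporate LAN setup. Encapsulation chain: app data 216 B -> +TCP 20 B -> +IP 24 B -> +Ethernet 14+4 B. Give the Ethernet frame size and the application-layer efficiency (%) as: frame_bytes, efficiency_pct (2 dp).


TCP segment = 216 + 20 = 236 B
IP packet = 236 + 24 = 260 B
Ethernet frame = 260 + 14 + 4 = 278 B
Efficiency = app / frame = 216 / 278 = 0.776978 = 77.6978% -> 77.70% (2 dp)

278, 77.70


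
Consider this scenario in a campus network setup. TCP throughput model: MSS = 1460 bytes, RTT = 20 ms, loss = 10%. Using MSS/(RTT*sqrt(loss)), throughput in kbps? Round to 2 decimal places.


Given: MSS = 1460 bytes, RTT = 20 ms, loss = 10%
RTT in seconds = 20 / 1000 = 0.02
Loss rate = 10% = 0.1
sqrt(loss) = sqrt(0.1) = 0.316227766017
Throughput (bytes/s) = 1460 / (0.02 * 0.316227766017) = 230846.2692
Throughput (kbps) = 230846.2692 * 8 / 1000 = 1846.770154 -> 1846.77 kbps (2 dp)

1846.77


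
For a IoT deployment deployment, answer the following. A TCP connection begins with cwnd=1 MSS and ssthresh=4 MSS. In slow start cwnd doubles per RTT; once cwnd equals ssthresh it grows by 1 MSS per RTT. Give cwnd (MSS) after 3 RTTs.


RTT 0: cwnd = 1 MSS (initial)
RTT 1: cwnd = 2 MSS (slow start, doubled)
RTT 2: cwnd = 4 MSS (slow start, doubled)
RTT 3: cwnd = 5 MSS (congestion avoidance, +1)

5


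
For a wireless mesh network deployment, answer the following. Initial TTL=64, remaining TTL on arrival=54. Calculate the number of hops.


Given: initial TTL = 64, received TTL = 54
Hops = initial TTL - received TTL
Hops = 64 - 54 = 10

10


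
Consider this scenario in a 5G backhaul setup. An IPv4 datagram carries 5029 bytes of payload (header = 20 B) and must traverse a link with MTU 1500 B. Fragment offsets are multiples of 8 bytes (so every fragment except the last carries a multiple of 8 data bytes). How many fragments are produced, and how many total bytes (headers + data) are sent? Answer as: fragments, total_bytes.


Max data per non-final fragment = floor((MTU - header)/8)*8 = floor((1500 - 20)/8)*8 = floor(1480/8)*8 = 1480 B
Final fragment needs no 8-byte alignment: it can carry up to MTU - header = 1480 B
Non-final fragments needed = ceil((payload - 1480) / 1480) = ceil(3549/1480) = ceil(2.3980) = 3
Number of fragments = 3 + 1 = 4
Fragment sizes (data): 3 * 1480 B + 589 B (last, 589 <= 1480 OK)
Total bytes sent = payload + n_frags * header = 5029 + 4*20 = 5029 + 80 = 5109 B

4, 5109


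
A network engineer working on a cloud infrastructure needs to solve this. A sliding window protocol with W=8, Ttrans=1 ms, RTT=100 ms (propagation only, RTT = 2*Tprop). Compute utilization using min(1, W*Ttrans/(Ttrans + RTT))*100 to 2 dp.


Given: W = 8, Ttrans = 1 ms, RTT = 100 ms (= 2 * Tprop, Tprop = 50 ms)
Cycle time = Ttrans + RTT = 1 + 100 = 101 ms (first packet sent until its ACK returns)
W * Ttrans = 8 * 1 = 8 ms of sending per cycle
W * Ttrans / (Ttrans + RTT) = 8 / 101 = 0.079208
U = min(1, 0.079208) = 0.079208
U% = 7.92%

7.92


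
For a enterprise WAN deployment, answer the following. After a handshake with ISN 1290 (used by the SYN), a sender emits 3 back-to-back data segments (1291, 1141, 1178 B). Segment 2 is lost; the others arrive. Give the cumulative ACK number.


SYN uses sequence number 1290; first data byte = ISN + 1 = 1291.
Segment 1: SEQ = 1291, len = 1291 B, covers [1291, 2581]
Segment 2: SEQ = 2582, len = 1141 B, covers [2582, 3722] [LOST]
Segment 3: SEQ = 3723, len = 1178 B, covers [3723, 4900]
In-order data received: bytes [1291, 2581] (segments 1..1).
Segment 2 missing -> gap begins at byte 2582; later segments buffered out of order.
Cumulative ACK = next expected in-order byte = 1291 + 1291 = 2582

2582


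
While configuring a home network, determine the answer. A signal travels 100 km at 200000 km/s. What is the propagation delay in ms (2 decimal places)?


Given: distance = 100 km, speed = 200000 km/s
Delay = distance / speed = 100 / 200000 seconds
Delay in ms = 100 * 1000 / 200000
Delay = 0.5000 ms
Rounded to 2 dp = 0.50 ms

0.50


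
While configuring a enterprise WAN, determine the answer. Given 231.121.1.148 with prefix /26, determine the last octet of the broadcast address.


Given: IP = 231.121.1.148, prefix = /26
Host bits = 32 - 26 = 6
Network last octet = 148 AND mask = 128
Host part size = 2^6 - 1 = 63
Broadcast last octet = 128 OR 63 = 191

191


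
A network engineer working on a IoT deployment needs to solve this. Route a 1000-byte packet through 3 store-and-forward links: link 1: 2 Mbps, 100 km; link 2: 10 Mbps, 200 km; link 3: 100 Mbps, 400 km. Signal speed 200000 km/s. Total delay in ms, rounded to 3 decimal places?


Packet = 1000 bytes = 8000 bits. Store-and-forward: sum (t_trans + t_prop) per link.
Link 1: t_trans = 8000/(2*10^6) s = 4.0000 ms; t_prop = 100/200000 s = 0.5000 ms; subtotal = 4.5000 ms
Link 2: t_trans = 8000/(10*10^6) s = 0.8000 ms; t_prop = 200/200000 s = 1.0000 ms; subtotal = 1.8000 ms
Link 3: t_trans = 8000/(100*10^6) s = 0.0800 ms; t_prop = 400/200000 s = 2.0000 ms; subtotal = 2.0800 ms
End-to-end = 4.5000 + 1.8000 + 2.0800 = 8.3800 ms -> 8.380 ms (3 dp)

8.380


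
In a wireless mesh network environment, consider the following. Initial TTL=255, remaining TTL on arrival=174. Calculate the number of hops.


Given: initial TTL = 255, received TTL = 174
Hops = initial TTL - received TTL
Hops = 255 - 174 = 81

81


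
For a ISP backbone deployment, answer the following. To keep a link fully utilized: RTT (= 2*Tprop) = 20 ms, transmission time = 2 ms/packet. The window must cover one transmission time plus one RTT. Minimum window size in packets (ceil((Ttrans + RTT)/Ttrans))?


Given: Ttrans = 2 ms, RTT = 20 ms (= 2 * Tprop, Tprop = 10 ms)
Time until first ACK returns = Ttrans + RTT = 2 + 20 = 22 ms
Need W * Ttrans >= Ttrans + RTT  ->  W >= (Ttrans + RTT) / Ttrans
(Ttrans + RTT) / Ttrans = 22 / 2 = 11
W_min = ceil(11) = 11

11


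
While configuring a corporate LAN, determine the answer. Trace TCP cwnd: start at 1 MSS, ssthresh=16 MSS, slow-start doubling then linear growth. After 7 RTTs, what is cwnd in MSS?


RTT 0: cwnd = 1 MSS (initial)
RTT 1: cwnd = 2 MSS (slow start, doubled)
RTT 2: cwnd = 4 MSS (slow start, doubled)
RTT 3: cwnd = 8 MSS (slow start, doubled)
RTT 4: cwnd = 16 MSS (slow start, doubled)
RTT 5: cwnd = 17 MSS (congestion avoidance, +1)
RTT 6: cwnd = 18 MSS (congestion avoidance, +1)
RTT 7: cwnd = 19 MSS (congestion avoidance, +1)

19


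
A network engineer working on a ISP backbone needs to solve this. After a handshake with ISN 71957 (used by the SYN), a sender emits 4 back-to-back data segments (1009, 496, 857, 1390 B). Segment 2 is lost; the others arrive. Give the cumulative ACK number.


SYN uses sequence number 71957; first data byte = ISN + 1 = 71958.
Segment 1: SEQ = 71958, len = 1009 B, covers [71958, 72966]
Segment 2: SEQ = 72967, len = 496 B, covers [72967, 73462] [LOST]
Segment 3: SEQ = 73463, len = 857 B, covers [73463, 74319]
Segment 4: SEQ = 74320, len = 1390 B, covers [74320, 75709]
In-order data received: bytes [71958, 72966] (segments 1..1).
Segment 2 missing -> gap begins at byte 72967; later segments buffered out of order.
Cumulative ACK = next expected in-order byte = 71958 + 1009 = 72967

72967


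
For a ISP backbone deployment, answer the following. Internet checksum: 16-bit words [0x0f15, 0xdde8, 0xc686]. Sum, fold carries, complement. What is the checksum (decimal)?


Given words: [0x0f15, 0xdde8, 0xc686]
Step 1: Sum all words
Raw sum = 3861 + 56808 + 50822 = 111491
Step 2: Fold carry: (45955 + 1) = 45956
One's complement = ~45956 & 0xFFFF = 19579

19579


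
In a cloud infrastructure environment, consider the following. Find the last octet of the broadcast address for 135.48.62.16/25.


Given: IP = 135.48.62.16, prefix = /25
Host bits = 32 - 25 = 7
Network last octet = 16 AND mask = 0
Host part size = 2^7 - 1 = 127
Broadcast last octet = 0 OR 127 = 127

127


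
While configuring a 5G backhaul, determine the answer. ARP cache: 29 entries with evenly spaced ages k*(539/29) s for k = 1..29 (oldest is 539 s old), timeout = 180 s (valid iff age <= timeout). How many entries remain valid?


Ages are k * 539/29 s for k = 1..29 (spacing = 18.5862 s).
Entry k is valid iff k * 539/29 <= 180 iff k <= 29 * 180 / 539 = 9.6846
n_valid = floor(9.6846) = 9
(n_stale = 29 - 9 = 20)

9


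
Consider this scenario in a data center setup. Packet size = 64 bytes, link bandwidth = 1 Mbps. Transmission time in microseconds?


Given: packet = 64 bytes, bandwidth = 1 Mbps
Packet in bits = 64 * 8 = 512 bits
Bandwidth = 1 * 10^6 = 1000000 bps
Time = 512 / 1000000 seconds
Time in us = 512 * 10^6 / 1000000 = 512

512


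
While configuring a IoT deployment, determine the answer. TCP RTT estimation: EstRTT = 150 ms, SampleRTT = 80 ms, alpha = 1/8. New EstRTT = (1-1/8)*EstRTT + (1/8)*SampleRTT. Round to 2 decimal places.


Given: EstRTT = 150 ms, SampleRTT = 80 ms, alpha = 1/8
New EstRTT = (1 - alpha) * EstRTT + alpha * SampleRTT
(7/8) * 150 = 131.25
(1/8) * 80 = 10
New EstRTT = 131.25 + 10 = 141.25 ms -> 141.25 ms (2 dp)

141.25


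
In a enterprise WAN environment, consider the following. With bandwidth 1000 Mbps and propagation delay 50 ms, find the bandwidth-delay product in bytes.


Given: bandwidth = 1000 Mbps, delay = 50 ms
BDP in bits = 1000 * 10^6 * 50 / 1000
BDP in bits = 50000000
BDP in bytes = 50000000 / 8 = 6250000

6250000


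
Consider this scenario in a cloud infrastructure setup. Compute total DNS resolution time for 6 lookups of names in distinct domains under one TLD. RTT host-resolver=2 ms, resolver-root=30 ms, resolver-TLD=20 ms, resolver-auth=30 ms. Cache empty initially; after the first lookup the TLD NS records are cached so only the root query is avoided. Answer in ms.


Lookup 1 (cold cache): local + root + TLD + auth = 2 + 30 + 20 + 30 = 82 ms
Lookups 2..6 (TLD NS cached -> skip root; new domain -> still ask TLD and auth): local + TLD + auth = 2 + 20 + 30 = 52 ms each
Remaining 5 lookups: 5 * 52 = 260 ms
Total = 82 + 260 = 342 ms

342


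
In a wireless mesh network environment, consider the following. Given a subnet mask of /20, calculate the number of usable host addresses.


Given: subnet mask /20
Host bits = 32 - 20 = 12
Total addresses = 2^12 = 4096
Usable hosts = 4096 - 2 (network + broadcast) = 4094

4094


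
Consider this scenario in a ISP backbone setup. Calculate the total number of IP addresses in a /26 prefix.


Given: CIDR prefix /26
Host bits = 32 - 26 = 6
Total addresses = 2^6 = 64

64


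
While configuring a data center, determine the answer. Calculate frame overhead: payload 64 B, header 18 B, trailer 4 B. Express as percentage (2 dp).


Given: payload = 64 B, header = 18 B, trailer = 4 B
Overhead bytes = header + trailer = 18 + 4 = 22
Total frame = payload + overhead = 64 + 22 = 86
Overhead % = 22 / 86 * 100 = 25.5814% -> 25.58% (2 dp)

25.58


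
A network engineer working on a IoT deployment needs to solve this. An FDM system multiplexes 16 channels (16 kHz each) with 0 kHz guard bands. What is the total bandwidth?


Given: 16 channels, 16 kHz each, guard = 0 kHz
Channel bandwidth = 16 * 16 = 256 kHz
Guard bands = 15 gaps * 0 kHz = 0 kHz
Total = 256 + 0 = 256 kHz

256


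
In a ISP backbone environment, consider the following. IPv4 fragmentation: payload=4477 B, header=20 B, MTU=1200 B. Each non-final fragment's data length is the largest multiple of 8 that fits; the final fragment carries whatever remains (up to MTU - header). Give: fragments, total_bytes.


Max data per non-final fragment = floor((MTU - header)/8)*8 = floor((1200 - 20)/8)*8 = floor(1180/8)*8 = 1176 B
Final fragment needs no 8-byte alignment: it can carry up to MTU - header = 1180 B
Non-final fragments needed = ceil((payload - 1180) / 1176) = ceil(3297/1176) = ceil(2.8036) = 3
Number of fragments = 3 + 1 = 4
Fragment sizes (data): 3 * 1176 B + 949 B (last, 949 <= 1180 OK)
Total bytes sent = payload + n_frags * header = 4477 + 4*20 = 4477 + 80 = 4557 B

4, 4557


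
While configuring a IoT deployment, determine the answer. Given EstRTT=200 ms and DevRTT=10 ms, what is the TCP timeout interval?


Given: EstRTT = 200 ms, DevRTT = 10 ms
Timeout = EstRTT + 4 * DevRTT
4 * DevRTT = 4 * 10 = 40
Timeout = 200 + 40 = 240 ms

240


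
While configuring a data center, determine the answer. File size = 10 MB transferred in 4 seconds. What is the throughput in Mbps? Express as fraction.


Given: file = 10 MB, time = 4 s
File in Mb = 10 * 8 = 80 Mb
Throughput = 80 / 4 Mbps
Throughput = 20 Mbps

20


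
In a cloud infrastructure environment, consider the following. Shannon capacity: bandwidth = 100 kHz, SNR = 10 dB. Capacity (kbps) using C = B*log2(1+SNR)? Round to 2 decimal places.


Given: B = 100 kHz, SNR = 10 dB
SNR linear = 10^(10/10) = 10
1 + SNR = 11
log2(11) = 3.4594316186
C = 100 * 1000 * 3.4594316186 = 345943.1619 bps
C = 345.943162 kbps -> 345.94 kbps (2 dp)

345.94


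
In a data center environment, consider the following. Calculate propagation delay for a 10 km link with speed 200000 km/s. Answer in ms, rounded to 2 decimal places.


Given: distance = 10 km, speed = 200000 km/s
Delay = distance / speed = 10 / 200000 seconds
Delay in ms = 10 * 1000 / 200000
Delay = 0.0500 ms
Rounded to 2 dp = 0.05 ms

0.05


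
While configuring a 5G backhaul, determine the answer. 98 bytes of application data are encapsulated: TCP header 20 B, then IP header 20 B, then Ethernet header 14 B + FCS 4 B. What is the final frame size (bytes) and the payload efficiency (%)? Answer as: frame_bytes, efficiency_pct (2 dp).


TCP segment = 98 + 20 = 118 B
IP packet = 118 + 20 = 138 B
Ethernet frame = 138 + 14 + 4 = 156 B
Efficiency = app / frame = 98 / 156 = 0.628205 = 62.8205% -> 62.82% (2 dp)

156, 62.82


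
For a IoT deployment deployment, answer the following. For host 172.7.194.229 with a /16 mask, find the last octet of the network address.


Given: IP = 172.7.194.229, prefix = /16
Subnet mask = 255.255.0.0
Last octet of IP: 229
Last octet of mask: 0
Network last octet = 229 AND 0 = 0

0


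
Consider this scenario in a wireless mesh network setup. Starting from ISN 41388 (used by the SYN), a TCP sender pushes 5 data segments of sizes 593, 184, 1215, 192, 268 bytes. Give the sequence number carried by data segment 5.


The SYN occupies sequence number ISN = 41388, so the first data byte is ISN + 1 = 41389.
SEQ of data segment i = (ISN + 1) + sum of payload sizes of segments 1..i-1.
Segment 1: SEQ = 41389, payload = 593 bytes
Segment 2: SEQ = 41982, payload = 184 bytes
Segment 3: SEQ = 42166, payload = 1215 bytes
Segment 4: SEQ = 43381, payload = 192 bytes
Segment 5: SEQ = 43573, payload = 268 bytes
SEQ of segment 5 = 41389 + 593 + 184 + 1215 + 192 = 43573

43573


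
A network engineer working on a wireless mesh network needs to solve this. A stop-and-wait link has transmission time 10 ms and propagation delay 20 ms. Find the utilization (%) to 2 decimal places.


Given: Ttrans = 10 ms, Tprop = 20 ms
RTT = 2 * Tprop = 2 * 20 = 40 ms
U = Ttrans / (Ttrans + RTT)
U = 10 / (10 + 40)
U = 10 / 50 = 0.2
U% = 20.00%

20.00


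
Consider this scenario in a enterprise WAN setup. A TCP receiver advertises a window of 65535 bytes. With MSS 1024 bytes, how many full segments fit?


Given: RWND = 65535 bytes, MSS = 1024 bytes
Full segments = floor(RWND / MSS)
Full segments = floor(65535 / 1024)
Full segments = floor(63.999) = 63

63


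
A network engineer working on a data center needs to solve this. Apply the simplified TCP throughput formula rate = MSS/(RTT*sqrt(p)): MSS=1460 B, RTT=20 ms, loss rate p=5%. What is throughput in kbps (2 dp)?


Given: MSS = 1460 bytes, RTT = 20 ms, loss = 5%
RTT in seconds = 20 / 1000 = 0.02
Loss rate = 5% = 0.05
sqrt(loss) = sqrt(0.05) = 0.223606797750
Throughput (bytes/s) = 1460 / (0.02 * 0.223606797750) = 326465.9247
Throughput (kbps) = 326465.9247 * 8 / 1000 = 2611.727398 -> 2611.73 kbps (2 dp)

2611.73


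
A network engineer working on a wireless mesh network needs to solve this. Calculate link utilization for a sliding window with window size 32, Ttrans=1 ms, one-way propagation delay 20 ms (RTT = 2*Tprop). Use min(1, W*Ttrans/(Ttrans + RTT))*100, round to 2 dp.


Given: W = 32, Ttrans = 1 ms, RTT = 40 ms (= 2 * Tprop, Tprop = 20 ms)
Cycle time = Ttrans + RTT = 1 + 40 = 41 ms (first packet sent until its ACK returns)
W * Ttrans = 32 * 1 = 32 ms of sending per cycle
W * Ttrans / (Ttrans + RTT) = 32 / 41 = 0.780488
U = min(1, 0.780488) = 0.780488
U% = 78.05%

78.05


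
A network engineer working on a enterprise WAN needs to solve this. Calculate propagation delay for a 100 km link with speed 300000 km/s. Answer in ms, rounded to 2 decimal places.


Given: distance = 100 km, speed = 300000 km/s
Delay = distance / speed = 100 / 300000 seconds
Delay in ms = 100 * 1000 / 300000
Delay = 0.3333 ms
Rounded to 2 dp = 0.33 ms

0.33


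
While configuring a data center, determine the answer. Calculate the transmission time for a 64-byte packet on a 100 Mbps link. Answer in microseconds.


Given: packet = 64 bytes, bandwidth = 100 Mbps
Packet in bits = 64 * 8 = 512 bits
Bandwidth = 100 * 10^6 = 100000000 bps
Time = 512 / 100000000 seconds
Time in us = 512 * 10^6 / 100000000 = 5.12

5.12


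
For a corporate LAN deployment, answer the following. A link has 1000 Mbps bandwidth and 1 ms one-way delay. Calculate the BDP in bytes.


Given: bandwidth = 1000 Mbps, delay = 1 ms
BDP in bits = 1000 * 10^6 * 1 / 1000
BDP in bits = 1000000
BDP in bytes = 1000000 / 8 = 125000

125000


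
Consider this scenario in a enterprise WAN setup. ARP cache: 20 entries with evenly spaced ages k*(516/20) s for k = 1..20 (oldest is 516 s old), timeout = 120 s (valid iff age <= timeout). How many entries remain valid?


Ages are k * 516/20 s for k = 1..20 (spacing = 25.8000 s).
Entry k is valid iff k * 516/20 <= 120 iff k <= 20 * 120 / 516 = 4.6512
n_valid = floor(4.6512) = 4
(n_stale = 20 - 4 = 16)

4


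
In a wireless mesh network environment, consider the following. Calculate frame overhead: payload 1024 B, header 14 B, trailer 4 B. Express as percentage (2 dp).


Given: payload = 1024 B, header = 14 B, trailer = 4 B
Overhead bytes = header + trailer = 14 + 4 = 18
Total frame = payload + overhead = 1024 + 18 = 1042
Overhead % = 18 / 1042 * 100 = 1.7274% -> 1.73% (2 dp)

1.73


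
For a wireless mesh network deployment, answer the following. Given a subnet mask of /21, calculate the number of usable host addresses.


Given: subnet mask /21
Host bits = 32 - 21 = 11
Total addresses = 2^11 = 2048
Usable hosts = 2048 - 2 (network + broadcast) = 2046

2046


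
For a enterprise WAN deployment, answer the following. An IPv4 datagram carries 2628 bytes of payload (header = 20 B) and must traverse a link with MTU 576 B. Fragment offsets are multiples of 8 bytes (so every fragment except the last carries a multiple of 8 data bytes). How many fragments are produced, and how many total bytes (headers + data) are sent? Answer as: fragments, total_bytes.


Max data per non-final fragment = floor((MTU - header)/8)*8 = floor((576 - 20)/8)*8 = floor(556/8)*8 = 552 B
Final fragment needs no 8-byte alignment: it can carry up to MTU - header = 556 B
Non-final fragments needed = ceil((payload - 556) / 552) = ceil(2072/552) = ceil(3.7536) = 4
Number of fragments = 4 + 1 = 5
Fragment sizes (data): 4 * 552 B + 420 B (last, 420 <= 556 OK)
Total bytes sent = payload + n_frags * header = 2628 + 5*20 = 2628 + 100 = 2728 B

5, 2728


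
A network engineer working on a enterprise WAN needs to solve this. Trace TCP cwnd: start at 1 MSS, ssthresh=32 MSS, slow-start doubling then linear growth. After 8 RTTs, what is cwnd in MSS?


RTT 0: cwnd = 1 MSS (initial)
RTT 1: cwnd = 2 MSS (slow start, doubled)
RTT 2: cwnd = 4 MSS (slow start, doubled)
RTT 3: cwnd = 8 MSS (slow start, doubled)
RTT 4: cwnd = 16 MSS (slow start, doubled)
RTT 5: cwnd = 32 MSS (slow start, doubled)
RTT 6: cwnd = 33 MSS (congestion avoidance, +1)
RTT 7: cwnd = 34 MSS (congestion avoidance, +1)
RTT 8: cwnd = 35 MSS (congestion avoidance, +1)

35


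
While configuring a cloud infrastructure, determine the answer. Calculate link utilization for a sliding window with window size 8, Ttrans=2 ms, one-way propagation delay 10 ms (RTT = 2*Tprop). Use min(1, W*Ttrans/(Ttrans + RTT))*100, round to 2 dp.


Given: W = 8, Ttrans = 2 ms, RTT = 20 ms (= 2 * Tprop, Tprop = 10 ms)
Cycle time = Ttrans + RTT = 2 + 20 = 22 ms (first packet sent until its ACK returns)
W * Ttrans = 8 * 2 = 16 ms of sending per cycle
W * Ttrans / (Ttrans + RTT) = 16 / 22 = 0.727273
U = min(1, 0.727273) = 0.727273
U% = 72.73%

72.73


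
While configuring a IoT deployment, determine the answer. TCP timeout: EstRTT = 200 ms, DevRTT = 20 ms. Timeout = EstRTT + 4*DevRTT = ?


Given: EstRTT = 200 ms, DevRTT = 20 ms
Timeout = EstRTT + 4 * DevRTT
4 * DevRTT = 4 * 20 = 80
Timeout = 200 + 80 = 280 ms

280


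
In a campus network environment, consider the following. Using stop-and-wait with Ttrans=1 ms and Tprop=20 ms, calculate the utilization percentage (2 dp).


Given: Ttrans = 1 ms, Tprop = 20 ms
RTT = 2 * Tprop = 2 * 20 = 40 ms
U = Ttrans / (Ttrans + RTT)
U = 1 / (1 + 40)
U = 1 / 41 = 0.02439
U% = 2.44%

2.44


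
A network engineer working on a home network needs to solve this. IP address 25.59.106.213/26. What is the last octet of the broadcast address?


Given: IP = 25.59.106.213, prefix = /26
Host bits = 32 - 26 = 6
Network last octet = 213 AND mask = 192
Host part size = 2^6 - 1 = 63
Broadcast last octet = 192 OR 63 = 255

255


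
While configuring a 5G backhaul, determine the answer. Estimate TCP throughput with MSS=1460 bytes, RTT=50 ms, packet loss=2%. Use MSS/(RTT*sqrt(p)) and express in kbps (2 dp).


Given: MSS = 1460 bytes, RTT = 50 ms, loss = 2%
RTT in seconds = 50 / 1000 = 0.05
Loss rate = 2% = 0.02
sqrt(loss) = sqrt(0.02) = 0.141421356237
Throughput (bytes/s) = 1460 / (0.05 * 0.141421356237) = 206475.1801
Throughput (kbps) = 206475.1801 * 8 / 1000 = 1651.801441 -> 1651.80 kbps (2 dp)

1651.80


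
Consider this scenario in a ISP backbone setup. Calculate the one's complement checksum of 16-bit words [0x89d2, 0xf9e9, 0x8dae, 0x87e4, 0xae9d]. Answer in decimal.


Given words: [0x89d2, 0xf9e9, 0x8dae, 0x87e4, 0xae9d]
Step 1: Sum all words
Raw sum = 35282 + 63977 + 36270 + 34788 + 44701 = 215018
Step 2: Fold carry: (18410 + 3) = 18413
One's complement = ~18413 & 0xFFFF = 47122

47122


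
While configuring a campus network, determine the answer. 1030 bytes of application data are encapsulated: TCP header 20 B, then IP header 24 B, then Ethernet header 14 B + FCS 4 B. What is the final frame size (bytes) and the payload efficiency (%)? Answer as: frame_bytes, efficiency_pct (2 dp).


TCP segment = 1030 + 20 = 1050 B
IP packet = 1050 + 24 = 1074 B
Ethernet frame = 1074 + 14 + 4 = 1092 B
Efficiency = app / frame = 1030 / 1092 = 0.943223 = 94.3223% -> 94.32% (2 dp)

1092, 94.32


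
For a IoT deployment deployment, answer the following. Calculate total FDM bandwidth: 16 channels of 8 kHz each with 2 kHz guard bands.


Given: 16 channels, 8 kHz each, guard = 2 kHz
Channel bandwidth = 16 * 8 = 128 kHz
Guard bands = 15 gaps * 2 kHz = 30 kHz
Total = 128 + 30 = 158 kHz

158


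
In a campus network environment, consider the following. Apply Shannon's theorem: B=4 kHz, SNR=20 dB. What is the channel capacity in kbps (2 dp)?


Given: B = 4 kHz, SNR = 20 dB
SNR linear = 10^(20/10) = 100
1 + SNR = 101
log2(101) = 6.6582114828
C = 4 * 1000 * 6.6582114828 = 26632.8459 bps
C = 26.632846 kbps -> 26.63 kbps (2 dp)

26.63


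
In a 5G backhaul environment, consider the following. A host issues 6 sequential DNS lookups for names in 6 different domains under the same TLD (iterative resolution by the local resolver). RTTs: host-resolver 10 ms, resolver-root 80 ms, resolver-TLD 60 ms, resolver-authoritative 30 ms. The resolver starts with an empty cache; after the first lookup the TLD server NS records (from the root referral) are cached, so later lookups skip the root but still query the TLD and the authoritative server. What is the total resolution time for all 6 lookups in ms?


Lookup 1 (cold cache): local + root + TLD + auth = 10 + 80 + 60 + 30 = 180 ms
Lookups 2..6 (TLD NS cached -> skip root; new domain -> still ask TLD and auth): local + TLD + auth = 10 + 60 + 30 = 100 ms each
Remaining 5 lookups: 5 * 100 = 500 ms
Total = 180 + 500 = 680 ms

680


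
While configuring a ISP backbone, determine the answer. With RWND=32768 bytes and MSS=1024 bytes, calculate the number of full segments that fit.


Given: RWND = 32768 bytes, MSS = 1024 bytes
Full segments = floor(RWND / MSS)
Full segments = floor(32768 / 1024)
Full segments = floor(32.0) = 32

32


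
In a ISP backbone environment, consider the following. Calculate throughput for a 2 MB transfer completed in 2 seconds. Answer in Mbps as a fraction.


Given: file = 2 MB, time = 2 s
File in Mb = 2 * 8 = 16 Mb
Throughput = 16 / 2 Mbps
Throughput = 8 Mbps

8


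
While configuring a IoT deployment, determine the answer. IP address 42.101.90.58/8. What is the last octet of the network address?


Given: IP = 42.101.90.58, prefix = /8
Subnet mask = 255.0.0.0
Last octet of IP: 58
Last octet of mask: 0
Network last octet = 58 AND 0 = 0

0


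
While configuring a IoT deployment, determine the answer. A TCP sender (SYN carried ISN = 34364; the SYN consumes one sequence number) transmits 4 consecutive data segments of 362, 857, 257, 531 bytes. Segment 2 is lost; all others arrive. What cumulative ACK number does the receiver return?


SYN uses sequence number 34364; first data byte = ISN + 1 = 34365.
Segment 1: SEQ = 34365, len = 362 B, covers [34365, 34726]
Segment 2: SEQ = 34727, len = 857 B, covers [34727, 35583] [LOST]
Segment 3: SEQ = 35584, len = 257 B, covers [35584, 35840]
Segment 4: SEQ = 35841, len = 531 B, covers [35841, 36371]
In-order data received: bytes [34365, 34726] (segments 1..1).
Segment 2 missing -> gap begins at byte 34727; later segments buffered out of order.
Cumulative ACK = next expected in-order byte = 34365 + 362 = 34727

34727


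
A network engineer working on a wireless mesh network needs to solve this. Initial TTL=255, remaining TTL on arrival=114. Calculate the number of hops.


Given: initial TTL = 255, received TTL = 114
Hops = initial TTL - received TTL
Hops = 255 - 114 = 141

141


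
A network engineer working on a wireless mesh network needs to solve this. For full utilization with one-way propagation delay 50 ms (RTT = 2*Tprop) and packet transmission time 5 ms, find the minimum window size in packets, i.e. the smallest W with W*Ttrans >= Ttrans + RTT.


Given: Ttrans = 5 ms, RTT = 100 ms (= 2 * Tprop, Tprop = 50 ms)
Time until first ACK returns = Ttrans + RTT = 5 + 100 = 105 ms
Need W * Ttrans >= Ttrans + RTT  ->  W >= (Ttrans + RTT) / Ttrans
(Ttrans + RTT) / Ttrans = 105 / 5 = 21
W_min = ceil(21) = 21

21


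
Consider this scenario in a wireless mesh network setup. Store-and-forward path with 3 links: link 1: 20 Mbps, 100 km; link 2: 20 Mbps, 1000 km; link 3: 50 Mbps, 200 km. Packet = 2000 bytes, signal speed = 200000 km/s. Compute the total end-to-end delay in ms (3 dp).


Packet = 2000 bytes = 16000 bits. Store-and-forward: sum (t_trans + t_prop) per link.
Link 1: t_trans = 16000/(20*10^6) s = 0.8000 ms; t_prop = 100/200000 s = 0.5000 ms; subtotal = 1.3000 ms
Link 2: t_trans = 16000/(20*10^6) s = 0.8000 ms; t_prop = 1000/200000 s = 5.0000 ms; subtotal = 5.8000 ms
Link 3: t_trans = 16000/(50*10^6) s = 0.3200 ms; t_prop = 200/200000 s = 1.0000 ms; subtotal = 1.3200 ms
End-to-end = 1.3000 + 5.8000 + 1.3200 = 8.4200 ms -> 8.420 ms (3 dp)

8.420
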